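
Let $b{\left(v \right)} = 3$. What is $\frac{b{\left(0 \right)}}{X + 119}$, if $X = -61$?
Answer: $\frac{3}{58} \approx 0.051724$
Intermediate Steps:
$\frac{b{\left(0 \right)}}{X + 119} = \frac{1}{-61 + 119} \cdot 3 = \frac{1}{58} \cdot 3 = \frac{3}{58}$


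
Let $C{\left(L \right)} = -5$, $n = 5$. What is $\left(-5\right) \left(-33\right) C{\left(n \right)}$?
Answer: $-825$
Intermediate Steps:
$\left(-5\right) \left(-33\right) C{\left(n \right)} = \left(-5\right) \left(-33\right) \left(-5\right) = 165 \left(-5\right) = -825$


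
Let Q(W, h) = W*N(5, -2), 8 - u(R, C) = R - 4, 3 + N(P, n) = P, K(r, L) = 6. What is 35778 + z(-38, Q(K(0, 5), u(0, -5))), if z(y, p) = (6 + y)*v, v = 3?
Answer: 35682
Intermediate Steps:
N(P, n) = -3 + P
u(R, C) = 12 - R (u(R, C) = 8 - (R - 4) = 8 - (-4 + R) = 8 + (4 - R) = 12 - R)
Q(W, h) = 2*W (Q(W, h) = W*(-3 + 5) = W*2 = 2*W)
z(y, p) = 18 + 3*y (z(y, p) = (6 + y)*3 = 18 + 3*y)
35778 + z(-38, Q(K(0, 5), u(0, -5))) = 35778 + (18 + 3*(-38)) = 35778 + (18 - 114) = 35778 - 96 = 35682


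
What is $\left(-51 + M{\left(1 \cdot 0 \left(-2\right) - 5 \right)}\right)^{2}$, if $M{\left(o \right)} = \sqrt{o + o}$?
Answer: $\left(51 - i \sqrt{10}\right)^{2} \approx 2591.0 - 322.55 i$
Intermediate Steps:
$M{\left(o \right)} = \sqrt{2} \sqrt{o}$ ($M{\left(o \right)} = \sqrt{2 o} = \sqrt{2} \sqrt{o}$)
$\left(-51 + M{\left(1 \cdot 0 \left(-2\right) - 5 \right)}\right)^{2} = \left(-51 + \sqrt{2} \sqrt{1 \cdot 0 \left(-2\right) - 5}\right)^{2} = \left(-51 + \sqrt{2} \sqrt{1 \cdot 0 - 5}\right)^{2} = \left(-51 + \sqrt{2} \sqrt{0 - 5}\right)^{2} = \left(-51 + \sqrt{2} \sqrt{-5}\right)^{2} = \left(-51 + \sqrt{2} i \sqrt{5}\right)^{2} = \left(-51 + i \sqrt{10}\right)^{2}$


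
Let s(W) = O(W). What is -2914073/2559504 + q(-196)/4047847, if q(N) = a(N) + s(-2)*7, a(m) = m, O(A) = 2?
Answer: -11796187480559/10360480587888 ≈ -1.1386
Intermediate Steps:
s(W) = 2
q(N) = 14 + N (q(N) = N + 2*7 = N + 14 = 14 + N)
-2914073/2559504 + q(-196)/4047847 = -2914073/2559504 + (14 - 196)/4047847 = -2914073*1/2559504 - 182*1/4047847 = -2914073/2559504 - 182/4047847 = -11796187480559/10360480587888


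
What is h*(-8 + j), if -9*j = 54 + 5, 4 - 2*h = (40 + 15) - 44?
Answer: 917/18 ≈ 50.944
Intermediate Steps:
h = -7/2 (h = 2 - ((40 + 15) - 44)/2 = 2 - (55 - 44)/2 = 2 - 1/2*11 = 2 - 11/2 = -7/2 ≈ -3.5000)
j = -59/9 (j = -(54 + 5)/9 = -1/9*59 = -59/9 ≈ -6.5556)
h*(-8 + j) = -7*(-8 - 59/9)/2 = -7/2*(-131/9) = 917/18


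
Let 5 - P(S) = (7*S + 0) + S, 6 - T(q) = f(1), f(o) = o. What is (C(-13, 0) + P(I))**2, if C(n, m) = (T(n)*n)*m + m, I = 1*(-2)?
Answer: 441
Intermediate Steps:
I = -2
T(q) = 5 (T(q) = 6 - 1*1 = 6 - 1 = 5)
C(n, m) = m + 5*m*n (C(n, m) = (5*n)*m + m = 5*m*n + m = m + 5*m*n)
P(S) = 5 - 8*S (P(S) = 5 - ((7*S + 0) + S) = 5 - (7*S + S) = 5 - 8*S)
(C(-13, 0) + P(I))**2 = (0*(1 + 5*(-13)) + (5 - 8*(-2)))**2 = (0*(1 - 65) + (5 + 16))**2 = (0*(-64) + 21)**2 = (0 + 21)**2 = 21**2 = 441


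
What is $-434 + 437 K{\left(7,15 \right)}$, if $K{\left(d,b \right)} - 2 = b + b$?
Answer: $13550$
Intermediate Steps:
$K{\left(d,b \right)} = 2 + 2 b$ ($K{\left(d,b \right)} = 2 + \left(b + b\right) = 2 + 2 b$)
$-434 + 437 K{\left(7,15 \right)} = -434 + 437 \left(2 + 2 \cdot 15\right) = -434 + 437 \left(2 + 30\right) = -434 + 437 \cdot 32 = -434 + 13984 = 13550$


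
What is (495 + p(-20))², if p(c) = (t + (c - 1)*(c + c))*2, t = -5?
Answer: 4687225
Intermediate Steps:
p(c) = -10 + 4*c*(-1 + c) (p(c) = (-5 + (c - 1)*(c + c))*2 = (-5 + (-1 + c)*(2*c))*2 = (-5 + 2*c*(-1 + c))*2 = -10 + 4*c*(-1 + c))
(495 + p(-20))² = (495 + (-10 - 4*(-20) + 4*(-20)²))² = (495 + (-10 + 80 + 4*400))² = (495 + (-10 + 80 + 1600))² = (495 + 1670)² = 2165² = 4687225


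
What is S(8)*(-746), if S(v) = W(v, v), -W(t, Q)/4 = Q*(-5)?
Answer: -119360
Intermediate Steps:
W(t, Q) = 20*Q (W(t, Q) = -4*Q*(-5) = -(-20)*Q = 20*Q)
S(v) = 20*v
S(8)*(-746) = (20*8)*(-746) = 160*(-746) = -119360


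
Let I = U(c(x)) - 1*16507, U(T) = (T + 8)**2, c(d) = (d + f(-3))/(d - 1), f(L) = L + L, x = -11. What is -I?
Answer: 2364239/144 ≈ 16418.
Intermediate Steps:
f(L) = 2*L
c(d) = (-6 + d)/(-1 + d) (c(d) = (d + 2*(-3))/(d - 1) = (d - 6)/(-1 + d) = (-6 + d)/(-1 + d))
U(T) = (8 + T)**2
I = -2364239/144 (I = (8 + (-6 - 11)/(-1 - 11))**2 - 1*16507 = (8 - 17/(-12))**2 - 16507 = (8 - 1/12*(-17))**2 - 16507 = (8 + 17/12)**2 - 16507 = (113/12)**2 - 16507 = 12769/144 - 16507 = -2364239/144 ≈ -16418.)
-I = -1*(-2364239/144) = 2364239/144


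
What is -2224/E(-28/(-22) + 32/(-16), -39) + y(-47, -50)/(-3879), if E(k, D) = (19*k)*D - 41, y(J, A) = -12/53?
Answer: -1676471548/375333333 ≈ -4.4666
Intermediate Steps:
y(J, A) = -12/53 (y(J, A) = -12*1/53 = -12/53)
E(k, D) = -41 + 19*D*k (E(k, D) = 19*D*k - 41 = -41 + 19*D*k)
-2224/E(-28/(-22) + 32/(-16), -39) + y(-47, -50)/(-3879) = -2224/(-41 + 19*(-39)*(-28/(-22) + 32/(-16))) - 12/53/(-3879) = -2224/(-41 + 19*(-39)*(-28*(-1/22) + 32*(-1/16))) - 12/53*(-1/3879) = -2224/(-41 + 19*(-39)*(14/11 - 2)) + 4/68529 = -2224/(-41 + 19*(-39)*(-8/11)) + 4/68529 = -2224/(-41 + 5928/11) + 4/68529 = -2224/5477/11 + 4/68529 = -2224*11/5477 + 4/68529 = -24464/5477 + 4/68529 = -1676471548/375333333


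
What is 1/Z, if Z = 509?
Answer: 1/509 ≈ 0.0019646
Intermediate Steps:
1/Z = 1/509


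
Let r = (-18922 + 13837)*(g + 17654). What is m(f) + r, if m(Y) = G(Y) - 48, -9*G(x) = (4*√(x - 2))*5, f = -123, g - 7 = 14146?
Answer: -161738643 - 100*I*√5/9 ≈ -1.6174e+8 - 24.845*I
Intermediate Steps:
g = 14153 (g = 7 + 14146 = 14153)
G(x) = -20*√(-2 + x)/9 (G(x) = -4*√(x - 2)*5/9 = -4*√(-2 + x)*5/9 = -20*√(-2 + x)/9)
r = -161738595 (r = (-18922 + 13837)*(14153 + 17654) = -5085*31807 = -161738595)
m(Y) = -48 - 20*√(-2 + Y)/9 (m(Y) = -20*√(-2 + Y)/9 - 48 = -48 - 20*√(-2 + Y)/9)
m(f) + r = (-48 - 20*√(-2 - 123)/9) - 161738595 = (-48 - 100*I*√5/9) - 161738595 = -161738643 - 100*I*√5/9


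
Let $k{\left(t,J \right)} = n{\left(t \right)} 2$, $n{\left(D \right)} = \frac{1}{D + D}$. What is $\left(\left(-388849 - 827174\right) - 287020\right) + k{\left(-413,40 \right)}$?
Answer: $- \frac{620756760}{413} \approx -1.503 \cdot 10^{6}$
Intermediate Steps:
$n{\left(D \right)} = \frac{1}{2 D}$
$k{\left(t,J \right)} = \frac{1}{t}$ ($k{\left(t,J \right)} = \frac{1}{2 t} 2 = \frac{1}{t}$)
$\left(\left(-388849 - 827174\right) - 287020\right) + k{\left(-413,40 \right)} = \left(\left(-388849 - 827174\right) - 287020\right) + \frac{1}{-413} = \left(-1216023 - 287020\right) - \frac{1}{413} = -1503043 - \frac{1}{413} = - \frac{620756760}{413}$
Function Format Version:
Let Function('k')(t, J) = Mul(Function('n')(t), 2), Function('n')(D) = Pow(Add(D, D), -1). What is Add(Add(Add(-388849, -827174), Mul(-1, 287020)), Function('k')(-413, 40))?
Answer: Rational(-620756760, 413) ≈ -1.5030e+6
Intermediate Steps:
Function('n')(D) = Mul(Rational(1, 2), Pow(D, -1)) (Function('n')(D) = Pow(Mul(2, D), -1) = Mul(Rational(1, 2), Pow(D, -1)))
Function('k')(t, J) = Pow(t, -1) (Function('k')(t, J) = Mul(Mul(Rational(1, 2), Pow(t, -1)), 2) = Pow(t, -1))
Add(Add(Add(-388849, -827174), Mul(-1, 287020)), Function('k')(-413, 40)) = Add(Add(Add(-388849, -827174), Mul(-1, 287020)), Pow(-413, -1)) = Add(Add(-1216023, -287020), Rational(-1, 413)) = Add(-1503043, Rational(-1, 413)) = Rational(-620756760, 413)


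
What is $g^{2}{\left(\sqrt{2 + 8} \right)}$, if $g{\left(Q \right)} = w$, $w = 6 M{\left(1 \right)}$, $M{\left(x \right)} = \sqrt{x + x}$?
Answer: $72$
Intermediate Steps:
$M{\left(x \right)} = \sqrt{2} \sqrt{x}$ ($M{\left(x \right)} = \sqrt{2 x} = \sqrt{2} \sqrt{x}$)
$w = 6 \sqrt{2}$ ($w = 6 \sqrt{2} \sqrt{1} = 6 \sqrt{2} \cdot 1 = 6 \sqrt{2} \approx 8.4853$)
$g{\left(Q \right)} = 6 \sqrt{2}$
$g^{2}{\left(\sqrt{2 + 8} \right)} = \left(6 \sqrt{2}\right)^{2} = 72$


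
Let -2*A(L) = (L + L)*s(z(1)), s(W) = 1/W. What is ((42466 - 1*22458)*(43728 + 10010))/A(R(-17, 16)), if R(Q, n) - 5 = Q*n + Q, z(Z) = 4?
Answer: 1075189904/71 ≈ 1.5144e+7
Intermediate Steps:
R(Q, n) = 5 + Q + Q*n (R(Q, n) = 5 + (Q*n + Q) = 5 + (Q + Q*n) = 5 + Q + Q*n)
A(L) = -L/4 (A(L) = -(L + L)/(2*4) = -2*L/(2*4) = -L/4)
((42466 - 1*22458)*(43728 + 10010))/A(R(-17, 16)) = ((42466 - 1*22458)*(43728 + 10010))/((-(5 - 17 - 17*16)/4)) = ((42466 - 22458)*53738)/((-(5 - 17 - 272)/4)) = (20008*53738)/((-¼*(-284))) = 1075189904/71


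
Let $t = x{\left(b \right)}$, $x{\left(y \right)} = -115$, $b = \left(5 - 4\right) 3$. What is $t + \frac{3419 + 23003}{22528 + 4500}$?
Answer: $- \frac{1540899}{13514} \approx -114.02$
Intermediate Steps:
$b = 3$ ($b = 1 \cdot 3 = 3$)
$t = -115$
$t + \frac{3419 + 23003}{22528 + 4500} = -115 + \frac{3419 + 23003}{22528 + 4500} = -115 + \frac{26422}{27028} = -115 + 26422 \cdot \frac{1}{27028} = -115 + \frac{13211}{13514} = - \frac{1540899}{13514}$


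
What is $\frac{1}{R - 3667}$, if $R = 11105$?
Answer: $\frac{1}{7438} \approx 0.00013444$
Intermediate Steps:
$\frac{1}{R - 3667} = \frac{1}{11105 - 3667} = \frac{1}{7438}$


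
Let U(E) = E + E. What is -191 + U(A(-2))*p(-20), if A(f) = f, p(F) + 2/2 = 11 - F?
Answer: -311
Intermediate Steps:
p(F) = 10 - F (p(F) = -1 + (11 - F) = 10 - F)
U(E) = 2*E
-191 + U(A(-2))*p(-20) = -191 + (2*(-2))*(10 - 1*(-20)) = -191 - 4*(10 + 20) = -191 - 4*30 = -191 - 120 = -311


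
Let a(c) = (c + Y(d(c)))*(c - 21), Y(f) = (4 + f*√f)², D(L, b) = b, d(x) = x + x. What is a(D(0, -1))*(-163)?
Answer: 25102 - 57376*I*√2 ≈ 25102.0 - 81142.0*I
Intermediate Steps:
d(x) = 2*x
Y(f) = (4 + f^(3/2))²
a(c) = (-21 + c)*(c + (4 + 2*√2*c^(3/2))²) (a(c) = (c + (4 + (2*c)^(3/2))²)*(c - 21) = (c + (4 + 2*√2*c^(3/2))²)*(-21 + c) = (-21 + c)*(c + (4 + 2*√2*c^(3/2))²))
a(D(0, -1))*(-163) = ((-1)² - 84*(2 + √2*(-1)^(3/2))² - 21*(-1) + 4*(-1)*(2 + √2*(-1)^(3/2))²)*(-163) = (1 - 84*(2 + √2*(-I))² + 21 + 4*(-1)*(2 + √2*(-I))²)*(-163) = (1 - 84*(2 - I*√2)² + 21 + 4*(-1)*(2 - I*√2)²)*(-163) = (1 - 84*(2 - I*√2)² + 21 - 4*(2 - I*√2)²)*(-163) = (22 - 88*(2 - I*√2)²)*(-163) = -3586 + 14344*(2 - I*√2)²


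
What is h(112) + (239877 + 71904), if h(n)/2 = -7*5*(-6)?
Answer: 312201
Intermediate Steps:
h(n) = 420 (h(n) = 2*(-7*5*(-6)) = 2*(-35*(-6)) = 2*210 = 420)
h(112) + (239877 + 71904) = 420 + (239877 + 71904) = 420 + 311781 = 312201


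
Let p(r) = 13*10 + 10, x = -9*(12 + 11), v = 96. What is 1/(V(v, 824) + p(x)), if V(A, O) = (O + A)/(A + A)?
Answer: 24/3475 ≈ 0.0069065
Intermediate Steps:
x = -207 (x = -9*23 = -207)
p(r) = 140 (p(r) = 130 + 10 = 140)
V(A, O) = (A + O)/(2*A) (V(A, O) = (A + O)/((2*A)) = (A + O)*(1/(2*A)) = (A + O)/(2*A))
1/(V(v, 824) + p(x)) = 1/((½)*(96 + 824)/96 + 140) = 1/((½)*(1/96)*920 + 140) = 1/(115/24 + 140) = 1/(3475/24) = 24/3475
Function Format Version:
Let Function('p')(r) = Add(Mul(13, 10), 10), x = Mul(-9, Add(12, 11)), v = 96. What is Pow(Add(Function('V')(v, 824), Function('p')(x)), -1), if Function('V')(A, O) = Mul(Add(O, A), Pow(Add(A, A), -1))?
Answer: Rational(24, 3475) ≈ 0.0069065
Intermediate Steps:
x = -207 (x = Mul(-9, 23) = -207)
Function('p')(r) = 140 (Function('p')(r) = Add(130, 10) = 140)
Function('V')(A, O) = Mul(Rational(1, 2), Pow(A, -1), Add(A, O)) (Function('V')(A, O) = Mul(Add(A, O), Pow(Mul(2, A), -1)) = Mul(Add(A, O), Mul(Rational(1, 2), Pow(A, -1))) = Mul(Rational(1, 2), Pow(A, -1), Add(A, O)))
Pow(Add(Function('V')(v, 824), Function('p')(x)), -1) = Pow(Add(Mul(Rational(1, 2), Pow(96, -1), Add(96, 824)), 140), -1) = Pow(Add(Mul(Rational(1, 2), Rational(1, 96), 920), 140), -1) = Pow(Add(Rational(115, 24), 140), -1) = Pow(Rational(3475, 24), -1) = Rational(24, 3475)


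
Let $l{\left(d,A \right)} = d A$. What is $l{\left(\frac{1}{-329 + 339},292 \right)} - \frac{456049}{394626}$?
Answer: $\frac{55335151}{1973130} \approx 28.044$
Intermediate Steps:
$l{\left(d,A \right)} = A d$
$l{\left(\frac{1}{-329 + 339},292 \right)} - \frac{456049}{394626} = \frac{292}{-329 + 339} - \frac{456049}{394626} = \frac{292}{10} - 456049 \cdot \frac{1}{394626} = 292 \cdot \frac{1}{10} - \frac{456049}{394626} = \frac{146}{5} - \frac{456049}{394626} = \frac{55335151}{1973130}$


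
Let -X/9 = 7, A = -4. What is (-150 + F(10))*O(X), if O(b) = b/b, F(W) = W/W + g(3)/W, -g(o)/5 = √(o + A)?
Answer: -149 - I/2 ≈ -149.0 - 0.5*I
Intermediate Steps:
X = -63 (X = -9*7 = -63)
g(o) = -5*√(-4 + o) (g(o) = -5*√(o - 4) = -5*√(-4 + o))
F(W) = 1 - 5*I/W (F(W) = W/W + (-5*√(-4 + 3))/W = 1 + (-5*I)/W = 1 - 5*I/W)
O(b) = 1
(-150 + F(10))*O(X) = (-150 + (10 - 5*I)/10)*1 = (-150 + (1 - I/2))*1 = (-149 - I/2)*1 = -149 - I/2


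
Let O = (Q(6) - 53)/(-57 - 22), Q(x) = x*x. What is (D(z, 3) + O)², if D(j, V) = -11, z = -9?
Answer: 725904/6241 ≈ 116.31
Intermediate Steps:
Q(x) = x²
O = 17/79 (O = (6² - 53)/(-57 - 22) = (36 - 53)/(-79) = -17*(-1/79) = 17/79 ≈ 0.21519)
(D(z, 3) + O)² = (-11 + 17/79)² = (-852/79)² = 725904/6241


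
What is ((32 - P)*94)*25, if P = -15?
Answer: 110450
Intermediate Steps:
((32 - P)*94)*25 = ((32 - 1*(-15))*94)*25 = ((32 + 15)*94)*25 = (47*94)*25 = 4418*25 = 110450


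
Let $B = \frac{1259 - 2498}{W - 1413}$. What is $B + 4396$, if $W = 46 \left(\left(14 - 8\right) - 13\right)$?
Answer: $\frac{7628299}{1735} \approx 4396.7$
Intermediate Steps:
$W = -322$ ($W = 46 \left(6 - 13\right) = 46 \left(-7\right) = -322$)
$B = \frac{1239}{1735}$ ($B = \frac{1259 - 2498}{-322 - 1413} = - \frac{1239}{-1735} = \left(-1239\right) \left(- \frac{1}{1735}\right) = \frac{1239}{1735} \approx 0.71412$)
$B + 4396 = \frac{1239}{1735} + 4396 = \frac{7628299}{1735}$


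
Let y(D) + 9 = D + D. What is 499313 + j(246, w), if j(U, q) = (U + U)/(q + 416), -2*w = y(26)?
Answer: 131319647/263 ≈ 4.9931e+5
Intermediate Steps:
y(D) = -9 + 2*D (y(D) = -9 + (D + D) = -9 + 2*D)
w = -43/2 (w = -(-9 + 2*26)/2 = -(-9 + 52)/2 = -½*43 = -43/2 ≈ -21.500)
j(U, q) = 2*U/(416 + q) (j(U, q) = (2*U)/(416 + q) = 2*U/(416 + q))
499313 + j(246, w) = 499313 + 2*246/(416 - 43/2) = 499313 + 2*246/(789/2) = 499313 + 2*246*(2/789) = 499313 + 328/263 = 131319647/263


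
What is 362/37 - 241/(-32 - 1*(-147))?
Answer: 32713/4255 ≈ 7.6881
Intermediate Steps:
362/37 - 241/(-32 - 1*(-147)) = 362*(1/37) - 241/(-32 + 147) = 362/37 - 241/115 = 32713/4255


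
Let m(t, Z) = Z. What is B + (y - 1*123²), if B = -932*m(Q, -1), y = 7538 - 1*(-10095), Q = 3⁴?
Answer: 3436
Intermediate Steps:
Q = 81
y = 17633 (y = 7538 + 10095 = 17633)
B = 932 (B = -932*(-1) = 932)
B + (y - 1*123²) = 932 + (17633 - 1*123²) = 932 + (17633 - 1*15129) = 932 + (17633 - 15129) = 932 + 2504 = 3436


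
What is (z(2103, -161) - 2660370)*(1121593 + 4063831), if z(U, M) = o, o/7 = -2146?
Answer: -13873041886208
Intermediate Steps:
o = -15022 (o = 7*(-2146) = -15022)
z(U, M) = -15022
(z(2103, -161) - 2660370)*(1121593 + 4063831) = (-15022 - 2660370)*(1121593 + 4063831) = -2675392*5185424 = -13873041886208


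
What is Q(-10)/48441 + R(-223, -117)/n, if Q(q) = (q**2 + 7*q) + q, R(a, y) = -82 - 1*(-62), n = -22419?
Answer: 472400/361999593 ≈ 0.0013050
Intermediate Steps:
R(a, y) = -20 (R(a, y) = -82 + 62 = -20)
Q(q) = q**2 + 8*q
Q(-10)/48441 + R(-223, -117)/n = -10*(8 - 10)/48441 - 20/(-22419) = -10*(-2)*(1/48441) - 20*(-1/22419) = 20*(1/48441) + 20/22419 = 20/48441 + 20/22419 = 472400/361999593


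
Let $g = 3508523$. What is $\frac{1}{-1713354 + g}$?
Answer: $\frac{1}{1795169} \approx 5.5705 \cdot 10^{-7}$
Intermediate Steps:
$\frac{1}{-1713354 + g} = \frac{1}{-1713354 + 3508523} = \frac{1}{1795169}$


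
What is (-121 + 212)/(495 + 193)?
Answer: 91/688 ≈ 0.13227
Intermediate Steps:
(-121 + 212)/(495 + 193) = 91/688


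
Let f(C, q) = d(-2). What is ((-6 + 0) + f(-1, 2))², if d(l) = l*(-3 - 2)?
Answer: 16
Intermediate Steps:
d(l) = -5*l (d(l) = l*(-5) = -5*l)
f(C, q) = 10 (f(C, q) = -5*(-2) = 10)
((-6 + 0) + f(-1, 2))² = ((-6 + 0) + 10)² = (-6 + 10)² = 4² = 16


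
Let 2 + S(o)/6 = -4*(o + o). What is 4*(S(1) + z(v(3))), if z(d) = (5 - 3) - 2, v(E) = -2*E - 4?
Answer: -240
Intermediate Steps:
v(E) = -4 - 2*E
S(o) = -12 - 48*o (S(o) = -12 + 6*(-4*(o + o)) = -12 + 6*(-8*o) = -12 - 48*o)
z(d) = 0 (z(d) = 2 - 2 = 0)
4*(S(1) + z(v(3))) = 4*((-12 - 48*1) + 0) = 4*((-12 - 48) + 0) = 4*(-60 + 0) = 4*(-60) = -240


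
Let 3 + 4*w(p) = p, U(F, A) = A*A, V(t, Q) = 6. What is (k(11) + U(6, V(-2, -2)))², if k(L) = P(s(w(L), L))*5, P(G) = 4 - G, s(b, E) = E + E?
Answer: 2916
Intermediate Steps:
U(F, A) = A²
w(p) = -¾ + p/4
s(b, E) = 2*E
k(L) = 20 - 10*L (k(L) = (4 - 2*L)*5 = 20 - 10*L)
(k(11) + U(6, V(-2, -2)))² = ((20 - 10*11) + 6²)² = ((20 - 110) + 36)² = (-90 + 36)² = (-54)² = 2916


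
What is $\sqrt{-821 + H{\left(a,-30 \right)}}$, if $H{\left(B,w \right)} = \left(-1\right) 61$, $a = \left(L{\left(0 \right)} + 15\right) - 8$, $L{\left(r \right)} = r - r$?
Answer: $21 i \sqrt{2} \approx 29.698 i$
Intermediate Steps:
$L{\left(r \right)} = 0$
$a = 7$ ($a = \left(0 + 15\right) - 8 = 15 - 8 = 7$)
$H{\left(B,w \right)} = -61$
$\sqrt{-821 + H{\left(a,-30 \right)}} = \sqrt{-821 - 61} = \sqrt{-882} = 21 i \sqrt{2}$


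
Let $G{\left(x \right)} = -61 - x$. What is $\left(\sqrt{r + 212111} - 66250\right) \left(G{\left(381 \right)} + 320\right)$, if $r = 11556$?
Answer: $8082500 - 122 \sqrt{223667} \approx 8.0248 \cdot 10^{6}$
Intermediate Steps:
$\left(\sqrt{r + 212111} - 66250\right) \left(G{\left(381 \right)} + 320\right) = \left(\sqrt{11556 + 212111} - 66250\right) \left(\left(-61 - 381\right) + 320\right) = \left(\sqrt{223667} - 66250\right) \left(\left(-61 - 381\right) + 320\right) = \left(-66250 + \sqrt{223667}\right) \left(-442 + 320\right) = \left(-66250 + \sqrt{223667}\right) \left(-122\right) = 8082500 - 122 \sqrt{223667}$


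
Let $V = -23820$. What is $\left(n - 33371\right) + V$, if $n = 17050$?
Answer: $-40141$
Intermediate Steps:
$\left(n - 33371\right) + V = \left(17050 - 33371\right) - 23820 = -16321 - 23820 = -40141$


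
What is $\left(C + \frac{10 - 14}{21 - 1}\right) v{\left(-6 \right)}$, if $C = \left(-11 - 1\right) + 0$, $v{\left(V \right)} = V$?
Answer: $\frac{366}{5} \approx 73.2$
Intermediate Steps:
$C = -12$ ($C = -12 + 0 = -12$)
$\left(C + \frac{10 - 14}{21 - 1}\right) v{\left(-6 \right)} = \left(-12 + \frac{10 - 14}{21 - 1}\right) \left(-6\right) = \left(-12 - \frac{4}{20}\right) \left(-6\right) = \left(-12 - \frac{1}{5}\right) \left(-6\right) = \left(- \frac{61}{5}\right) \left(-6\right) = \frac{366}{5}$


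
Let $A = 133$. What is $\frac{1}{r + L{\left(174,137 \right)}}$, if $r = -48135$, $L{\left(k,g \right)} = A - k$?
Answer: $- \frac{1}{48176} \approx -2.0757 \cdot 10^{-5}$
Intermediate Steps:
$L{\left(k,g \right)} = 133 - k$
$\frac{1}{r + L{\left(174,137 \right)}} = \frac{1}{-48135 + \left(133 - 174\right)} = \frac{1}{-48135 - 41} = \frac{1}{-48176} = - \frac{1}{48176}$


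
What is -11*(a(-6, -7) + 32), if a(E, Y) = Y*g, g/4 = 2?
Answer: 264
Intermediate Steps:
g = 8 (g = 4*2 = 8)
a(E, Y) = 8*Y (a(E, Y) = Y*8 = 8*Y)
-11*(a(-6, -7) + 32) = -11*(8*(-7) + 32) = -11*(-56 + 32) = -11*(-24) = 264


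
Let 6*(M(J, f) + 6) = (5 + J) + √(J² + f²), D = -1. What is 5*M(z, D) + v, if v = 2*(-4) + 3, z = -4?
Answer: -205/6 + 5*√17/6 ≈ -30.731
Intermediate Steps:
M(J, f) = -31/6 + J/6 + √(J² + f²)/6 (M(J, f) = -6 + ((5 + J) + √(J² + f²))/6 = -6 + (5 + J + √(J² + f²))/6 = -6 + (⅚ + J/6 + √(J² + f²)/6) = -31/6 + J/6 + √(J² + f²)/6)
v = -5 (v = -8 + 3 = -5)
5*M(z, D) + v = 5*(-31/6 + (⅙)*(-4) + √((-4)² + (-1)²)/6) - 5 = 5*(-31/6 - ⅔ + √(16 + 1)/6) - 5 = 5*(-31/6 - ⅔ + √17/6) - 5 = 5*(-35/6 + √17/6) - 5 = (-175/6 + 5*√17/6) - 5 = -205/6 + 5*√17/6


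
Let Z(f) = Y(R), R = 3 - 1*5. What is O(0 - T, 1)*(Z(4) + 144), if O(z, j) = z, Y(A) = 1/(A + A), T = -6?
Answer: 1725/2 ≈ 862.50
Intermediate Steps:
R = -2 (R = 3 - 5 = -2)
Y(A) = 1/(2*A)
Z(f) = -¼ (Z(f) = (½)/(-2) = (½)*(-½) = -¼)
O(0 - T, 1)*(Z(4) + 144) = (0 - 1*(-6))*(-¼ + 144) = (0 + 6)*(575/4) = 6*(575/4) = 1725/2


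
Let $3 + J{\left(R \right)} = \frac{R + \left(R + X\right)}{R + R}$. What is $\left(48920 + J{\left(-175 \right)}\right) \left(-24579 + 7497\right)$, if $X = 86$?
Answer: $- \frac{146232288774}{175} \approx -8.3561 \cdot 10^{8}$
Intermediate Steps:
$J{\left(R \right)} = -3 + \frac{86 + 2 R}{2 R}$ ($J{\left(R \right)} = -3 + \frac{R + \left(R + 86\right)}{R + R} = -3 + \frac{R + \left(86 + R\right)}{2 R} = -3 + \left(86 + 2 R\right) \frac{1}{2 R} = -3 + \frac{86 + 2 R}{2 R}$)
$\left(48920 + J{\left(-175 \right)}\right) \left(-24579 + 7497\right) = \left(48920 - \left(2 - \frac{43}{-175}\right)\right) \left(-24579 + 7497\right) = \left(48920 + \left(-2 + 43 \left(- \frac{1}{175}\right)\right)\right) \left(-17082\right) = \left(48920 - \frac{393}{175}\right) \left(-17082\right) = \frac{8560607}{175} \left(-17082\right) = - \frac{146232288774}{175}$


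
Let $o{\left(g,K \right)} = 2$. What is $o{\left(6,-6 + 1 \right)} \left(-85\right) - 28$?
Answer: $-198$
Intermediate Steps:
$o{\left(6,-6 + 1 \right)} \left(-85\right) - 28 = 2 \left(-85\right) - 28 = -170 - 28 = -198$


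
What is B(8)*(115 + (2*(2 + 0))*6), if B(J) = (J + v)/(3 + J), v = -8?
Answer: 0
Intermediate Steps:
B(J) = (-8 + J)/(3 + J) (B(J) = (J - 8)/(3 + J) = (-8 + J)/(3 + J))
B(8)*(115 + (2*(2 + 0))*6) = ((-8 + 8)/(3 + 8))*(115 + (2*(2 + 0))*6) = (0/11)*(115 + (2*2)*6) = ((1/11)*0)*(115 + 4*6) = 0*(115 + 24) = 0*139 = 0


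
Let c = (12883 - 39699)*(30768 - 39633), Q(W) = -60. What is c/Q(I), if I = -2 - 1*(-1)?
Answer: -3962064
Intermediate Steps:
I = -1 (I = -2 + 1 = -1)
c = 237723840 (c = -26816*(-8865) = 237723840)
c/Q(I) = 237723840/(-60) = 237723840*(-1/60) = -3962064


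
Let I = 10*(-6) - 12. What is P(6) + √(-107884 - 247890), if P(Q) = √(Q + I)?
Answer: I*(√66 + √355774) ≈ 604.59*I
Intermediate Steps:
I = -72 (I = -60 - 12 = -72)
P(Q) = √(-72 + Q) (P(Q) = √(Q - 72) = √(-72 + Q))
P(6) + √(-107884 - 247890) = √(-72 + 6) + √(-107884 - 247890) = √(-66) + √(-355774) = I*√66 + I*√355774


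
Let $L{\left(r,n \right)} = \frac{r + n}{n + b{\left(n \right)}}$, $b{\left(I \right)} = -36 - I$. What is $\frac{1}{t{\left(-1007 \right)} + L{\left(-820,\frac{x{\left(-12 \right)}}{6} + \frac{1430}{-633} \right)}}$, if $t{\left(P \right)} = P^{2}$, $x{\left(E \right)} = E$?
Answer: $\frac{5697}{5777167592} \approx 9.8612 \cdot 10^{-7}$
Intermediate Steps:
$L{\left(r,n \right)} = - \frac{n}{36} - \frac{r}{36}$ ($L{\left(r,n \right)} = \frac{r + n}{n - \left(36 + n\right)} = \frac{n + r}{-36} = \left(n + r\right) \left(- \frac{1}{36}\right) = - \frac{n}{36} - \frac{r}{36}$)
$\frac{1}{t{\left(-1007 \right)} + L{\left(-820,\frac{x{\left(-12 \right)}}{6} + \frac{1430}{-633} \right)}} = \frac{1}{\left(-1007\right)^{2} - \left(- \frac{205}{9} + \frac{- \frac{12}{6} + \frac{1430}{-633}}{36}\right)} = \frac{1}{1014049 + \left(- \frac{\left(-12\right) \frac{1}{6} + 1430 \left(- \frac{1}{633}\right)}{36} + \frac{205}{9}\right)} = \frac{1}{1014049 + \left(- \frac{-2 - \frac{1430}{633}}{36} + \frac{205}{9}\right)} = \frac{1}{1014049 + \left(\left(- \frac{1}{36}\right) \left(- \frac{2696}{633}\right) + \frac{205}{9}\right)} = \frac{1}{1014049 + \left(\frac{674}{5697} + \frac{205}{9}\right)} = \frac{1}{1014049 + \frac{130439}{5697}} = \frac{1}{\frac{5777167592}{5697}} = \frac{5697}{5777167592}$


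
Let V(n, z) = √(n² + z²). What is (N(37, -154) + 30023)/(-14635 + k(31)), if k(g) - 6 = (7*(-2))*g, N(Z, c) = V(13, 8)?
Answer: -30023/15063 - √233/15063 ≈ -1.9942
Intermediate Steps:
N(Z, c) = √233 (N(Z, c) = √(13² + 8²) = √(169 + 64) = √233)
k(g) = 6 - 14*g (k(g) = 6 + (7*(-2))*g = 6 - 14*g)
(N(37, -154) + 30023)/(-14635 + k(31)) = (√233 + 30023)/(-14635 + (6 - 14*31)) = (30023 + √233)/(-14635 + (6 - 434)) = (30023 + √233)/(-14635 - 428) = (30023 + √233)/(-15063) = (30023 + √233)*(-1/15063) = -30023/15063 - √233/15063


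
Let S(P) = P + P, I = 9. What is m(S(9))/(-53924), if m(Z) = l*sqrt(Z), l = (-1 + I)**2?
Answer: -48*sqrt(2)/13481 ≈ -0.0050354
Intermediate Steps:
S(P) = 2*P
l = 64 (l = (-1 + 9)**2 = 8**2 = 64)
m(Z) = 64*sqrt(Z)
m(S(9))/(-53924) = (64*sqrt(2*9))/(-53924) = (64*sqrt(18))*(-1/53924) = (64*(3*sqrt(2)))*(-1/53924) = (192*sqrt(2))*(-1/53924) = -48*sqrt(2)/13481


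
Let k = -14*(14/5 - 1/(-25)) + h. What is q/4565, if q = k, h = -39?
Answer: -179/10375 ≈ -0.017253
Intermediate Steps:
k = -1969/25 (k = -14*(14/5 - 1/(-25)) - 39 = -14*(14*(⅕) - 1*(-1/25)) - 39 = -14*(14/5 + 1/25) - 39 = -14*71/25 - 39 = -994/25 - 39 = -1969/25 ≈ -78.760)
q = -1969/25 ≈ -78.760
q/4565 = -1969/25/4565 = -1969/25*1/4565 = -179/10375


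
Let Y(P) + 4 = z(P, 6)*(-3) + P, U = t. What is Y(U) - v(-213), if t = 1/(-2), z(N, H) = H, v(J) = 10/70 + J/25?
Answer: -4943/350 ≈ -14.123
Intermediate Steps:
v(J) = ⅐ + J/25 (v(J) = 10*(1/70) + J*(1/25) = ⅐ + J/25)
t = -½ ≈ -0.50000
U = -½ ≈ -0.50000
Y(P) = -22 + P (Y(P) = -4 + (6*(-3) + P) = -4 + (-18 + P) = -22 + P)
Y(U) - v(-213) = (-22 - ½) - (⅐ + (1/25)*(-213)) = -45/2 - (⅐ - 213/25) = -45/2 - 1*(-1466/175) = -45/2 + 1466/175 = -4943/350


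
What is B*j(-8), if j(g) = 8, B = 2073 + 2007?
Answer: 32640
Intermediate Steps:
B = 4080
B*j(-8) = 4080*8 = 32640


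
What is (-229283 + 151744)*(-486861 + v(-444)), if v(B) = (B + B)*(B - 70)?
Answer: 2359434231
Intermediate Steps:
v(B) = 2*B*(-70 + B) (v(B) = (2*B)*(-70 + B) = 2*B*(-70 + B))
(-229283 + 151744)*(-486861 + v(-444)) = (-229283 + 151744)*(-486861 + 2*(-444)*(-70 - 444)) = -77539*(-486861 + 2*(-444)*(-514)) = -77539*(-486861 + 456432) = -77539*(-30429) = 2359434231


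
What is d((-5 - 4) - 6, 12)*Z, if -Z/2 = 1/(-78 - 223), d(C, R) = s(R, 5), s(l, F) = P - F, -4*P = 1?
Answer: -3/86 ≈ -0.034884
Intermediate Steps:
P = -1/4 (P = -1/4*1 = -1/4 ≈ -0.25000)
s(l, F) = -1/4 - F
d(C, R) = -21/4 (d(C, R) = -1/4 - 1*5 = -1/4 - 5 = -21/4)
Z = 2/301 (Z = -2/(-78 - 223) = -2/(-301) = -2*(-1/301) = 2/301 ≈ 0.0066445)
d((-5 - 4) - 6, 12)*Z = -21/4*2/301 = -3/86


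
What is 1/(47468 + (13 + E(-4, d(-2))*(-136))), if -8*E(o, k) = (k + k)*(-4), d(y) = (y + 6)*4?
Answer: 1/45305 ≈ 2.2073e-5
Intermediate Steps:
d(y) = 24 + 4*y (d(y) = (6 + y)*4 = 24 + 4*y)
E(o, k) = k (E(o, k) = -(k + k)*(-4)/8 = -2*k*(-4)/8 = -(-1)*k = k)
1/(47468 + (13 + E(-4, d(-2))*(-136))) = 1/(47468 + (13 + (24 + 4*(-2))*(-136))) = 1/(47468 + (13 + (24 - 8)*(-136))) = 1/(47468 + (13 + 16*(-136))) = 1/(47468 + (13 - 2176)) = 1/(47468 - 2163) = 1/45305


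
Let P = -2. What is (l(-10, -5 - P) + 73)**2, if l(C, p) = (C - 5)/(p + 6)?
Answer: 4624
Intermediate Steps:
l(C, p) = (-5 + C)/(6 + p)
(l(-10, -5 - P) + 73)**2 = ((-5 - 10)/(6 + (-5 - 1*(-2))) + 73)**2 = (-15/(6 + (-5 + 2)) + 73)**2 = (-15/(6 - 3) + 73)**2 = (-15/3 + 73)**2 = ((1/3)*(-15) + 73)**2 = (-5 + 73)**2 = 68**2 = 4624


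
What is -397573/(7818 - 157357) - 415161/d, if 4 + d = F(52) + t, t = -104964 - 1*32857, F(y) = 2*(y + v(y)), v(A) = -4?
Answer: 116840092496/20595856931 ≈ 5.6730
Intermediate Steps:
F(y) = -8 + 2*y (F(y) = 2*(y - 4) = 2*(-4 + y) = -8 + 2*y)
t = -137821 (t = -104964 - 32857 = -137821)
d = -137729 (d = -4 + ((-8 + 2*52) - 137821) = -4 + ((-8 + 104) - 137821) = -4 + (96 - 137821) = -4 - 137725 = -137729)
-397573/(7818 - 157357) - 415161/d = -397573/(7818 - 157357) - 415161/(-137729) = -397573/(-149539) - 415161*(-1/137729) = -397573*(-1/149539) + 415161/137729 = 397573/149539 + 415161/137729 = 116840092496/20595856931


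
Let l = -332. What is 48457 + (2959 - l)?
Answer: 51748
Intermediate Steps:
48457 + (2959 - l) = 48457 + (2959 - 1*(-332)) = 48457 + (2959 + 332) = 48457 + 3291 = 51748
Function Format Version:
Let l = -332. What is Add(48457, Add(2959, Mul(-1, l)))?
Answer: 51748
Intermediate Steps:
Add(48457, Add(2959, Mul(-1, l))) = Add(48457, Add(2959, Mul(-1, -332))) = Add(48457, Add(2959, 332)) = Add(48457, 3291) = 51748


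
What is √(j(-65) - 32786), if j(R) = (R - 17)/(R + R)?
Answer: I*√138518185/65 ≈ 181.07*I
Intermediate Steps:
j(R) = (-17 + R)/(2*R) (j(R) = (-17 + R)/((2*R)) = (-17 + R)*(1/(2*R)) = (-17 + R)/(2*R))
√(j(-65) - 32786) = √((½)*(-17 - 65)/(-65) - 32786) = √((½)*(-1/65)*(-82) - 32786) = √(41/65 - 32786) = √(-2131049/65) = I*√138518185/65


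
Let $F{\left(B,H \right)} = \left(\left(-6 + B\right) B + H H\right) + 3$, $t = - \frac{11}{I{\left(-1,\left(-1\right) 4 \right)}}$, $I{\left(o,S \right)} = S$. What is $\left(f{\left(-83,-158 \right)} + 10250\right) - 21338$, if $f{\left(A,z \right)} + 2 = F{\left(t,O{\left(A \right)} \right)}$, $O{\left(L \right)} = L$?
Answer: $- \frac{67311}{16} \approx -4206.9$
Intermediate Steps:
$t = \frac{11}{4}$ ($t = - \frac{11}{\left(-1\right) 4} = - \frac{11}{-4} = \left(-11\right) \left(- \frac{1}{4}\right) = \frac{11}{4} \approx 2.75$)
$F{\left(B,H \right)} = 3 + H^{2} + B \left(-6 + B\right)$ ($F{\left(B,H \right)} = \left(B \left(-6 + B\right) + H^{2}\right) + 3 = \left(H^{2} + B \left(-6 + B\right)\right) + 3 = 3 + H^{2} + B \left(-6 + B\right)$)
$f{\left(A,z \right)} = - \frac{127}{16} + A^{2}$ ($f{\left(A,z \right)} = -2 + \left(3 + \left(\frac{11}{4}\right)^{2} + A^{2} - \frac{33}{2}\right) = -2 + \left(3 + \frac{121}{16} + A^{2} - \frac{33}{2}\right) = -2 + \left(- \frac{95}{16} + A^{2}\right) = - \frac{127}{16} + A^{2}$)
$\left(f{\left(-83,-158 \right)} + 10250\right) - 21338 = \left(\left(- \frac{127}{16} + \left(-83\right)^{2}\right) + 10250\right) - 21338 = \left(\left(- \frac{127}{16} + 6889\right) + 10250\right) - 21338 = \left(\frac{110097}{16} + 10250\right) - 21338 = \frac{274097}{16} - 21338 = - \frac{67311}{16}$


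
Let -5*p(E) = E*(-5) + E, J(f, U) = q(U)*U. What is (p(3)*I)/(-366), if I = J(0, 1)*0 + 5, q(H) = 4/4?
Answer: -2/61 ≈ -0.032787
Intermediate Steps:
q(H) = 1 (q(H) = 4*(¼) = 1)
J(f, U) = U (J(f, U) = 1*U = U)
p(E) = 4*E/5 (p(E) = -(E*(-5) + E)/5 = -(-5*E + E)/5 = -(-4)*E/5 = 4*E/5)
I = 5 (I = 1*0 + 5 = 0 + 5 = 5)
(p(3)*I)/(-366) = (((⅘)*3)*5)/(-366) = ((12/5)*5)*(-1/366) = 12*(-1/366) = -2/61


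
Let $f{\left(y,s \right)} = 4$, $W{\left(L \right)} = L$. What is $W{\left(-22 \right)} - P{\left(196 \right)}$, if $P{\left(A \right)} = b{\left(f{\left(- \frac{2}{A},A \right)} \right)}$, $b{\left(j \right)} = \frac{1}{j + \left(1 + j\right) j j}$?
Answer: $- \frac{1849}{84} \approx -22.012$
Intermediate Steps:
$b{\left(j \right)} = \frac{1}{j + j^{2} \left(1 + j\right)}$ ($b{\left(j \right)} = \frac{1}{j + j \left(1 + j\right) j} = \frac{1}{j + j^{2} \left(1 + j\right)}$)
$P{\left(A \right)} = \frac{1}{84}$ ($P{\left(A \right)} = \frac{1}{4 \left(1 + 4 + 4^{2}\right)} = \frac{1}{4 \left(1 + 4 + 16\right)} = \frac{1}{4 \cdot 21} = \frac{1}{4} \cdot \frac{1}{21} = \frac{1}{84}$)
$W{\left(-22 \right)} - P{\left(196 \right)} = -22 - \frac{1}{84} = - \frac{1849}{84}$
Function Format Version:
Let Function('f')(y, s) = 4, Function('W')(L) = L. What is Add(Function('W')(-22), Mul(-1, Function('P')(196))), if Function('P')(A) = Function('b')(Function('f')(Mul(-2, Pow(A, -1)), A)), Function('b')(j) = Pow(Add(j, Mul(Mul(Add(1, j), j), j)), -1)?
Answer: Rational(-1849, 84) ≈ -22.012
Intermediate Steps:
Function('b')(j) = Pow(Add(j, Mul(Pow(j, 2), Add(1, j))), -1) (Function('b')(j) = Pow(Add(j, Mul(Mul(j, Add(1, j)), j)), -1) = Pow(Add(j, Mul(Pow(j, 2), Add(1, j))), -1))
Function('P')(A) = Rational(1, 84) (Function('P')(A) = Mul(Pow(4, -1), Pow(Add(1, 4, Pow(4, 2)), -1)) = Mul(Rational(1, 4), Pow(Add(1, 4, 16), -1)) = Mul(Rational(1, 4), Pow(21, -1)) = Mul(Rational(1, 4), Rational(1, 21)) = Rational(1, 84))
Add(Function('W')(-22), Mul(-1, Function('P')(196))) = Add(-22, Mul(-1, Rational(1, 84))) = Add(-22, Rational(-1, 84)) = Rational(-1849, 84)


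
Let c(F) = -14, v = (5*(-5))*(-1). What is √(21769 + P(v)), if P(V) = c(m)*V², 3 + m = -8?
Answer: √13019 ≈ 114.10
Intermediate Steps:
m = -11 (m = -3 - 8 = -11)
v = 25 (v = -25*(-1) = 25)
P(V) = -14*V²
√(21769 + P(v)) = √(21769 - 14*25²) = √(21769 - 14*625) = √(21769 - 8750) = √13019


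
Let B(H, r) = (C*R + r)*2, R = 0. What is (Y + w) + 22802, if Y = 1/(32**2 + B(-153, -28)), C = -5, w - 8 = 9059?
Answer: 30849193/968 ≈ 31869.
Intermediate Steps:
w = 9067 (w = 8 + 9059 = 9067)
B(H, r) = 2*r (B(H, r) = (-5*0 + r)*2 = (0 + r)*2 = r*2 = 2*r)
Y = 1/968 (Y = 1/(32**2 + 2*(-28)) = 1/(1024 - 56) = 1/968 ≈ 0.0010331)
(Y + w) + 22802 = (1/968 + 9067) + 22802 = 8776857/968 + 22802 = 30849193/968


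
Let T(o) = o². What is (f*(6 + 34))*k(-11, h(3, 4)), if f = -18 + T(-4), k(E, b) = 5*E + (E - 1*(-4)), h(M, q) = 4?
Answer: 4960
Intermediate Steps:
k(E, b) = 4 + 6*E (k(E, b) = 5*E + (E + 4) = 5*E + (4 + E) = 4 + 6*E)
f = -2 (f = -18 + (-4)² = -18 + 16 = -2)
(f*(6 + 34))*k(-11, h(3, 4)) = (-2*(6 + 34))*(4 + 6*(-11)) = (-2*40)*(4 - 66) = -80*(-62) = 4960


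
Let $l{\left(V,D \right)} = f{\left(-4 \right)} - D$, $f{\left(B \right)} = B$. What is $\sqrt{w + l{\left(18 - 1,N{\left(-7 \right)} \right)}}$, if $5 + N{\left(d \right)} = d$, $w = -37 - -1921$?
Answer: $2 \sqrt{473} \approx 43.497$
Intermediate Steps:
$w = 1884$ ($w = -37 + 1921 = 1884$)
$N{\left(d \right)} = -5 + d$
$l{\left(V,D \right)} = -4 - D$
$\sqrt{w + l{\left(18 - 1,N{\left(-7 \right)} \right)}} = \sqrt{1884 - -8} = \sqrt{1884 + \left(-4 + 12\right)} = \sqrt{1884 + 8} = \sqrt{1892} = 2 \sqrt{473}$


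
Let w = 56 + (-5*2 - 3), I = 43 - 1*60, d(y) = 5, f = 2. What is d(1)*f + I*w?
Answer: -721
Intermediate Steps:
I = -17 (I = 43 - 60 = -17)
w = 43 (w = 56 + (-10 - 3) = 56 - 13 = 43)
d(1)*f + I*w = 5*2 - 17*43 = 10 - 731 = -721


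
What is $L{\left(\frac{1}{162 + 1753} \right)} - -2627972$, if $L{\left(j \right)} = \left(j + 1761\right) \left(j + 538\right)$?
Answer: $\frac{13111763995336}{3667225} \approx 3.5754 \cdot 10^{6}$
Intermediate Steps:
$L{\left(j \right)} = \left(538 + j\right) \left(1761 + j\right)$ ($L{\left(j \right)} = \left(1761 + j\right) \left(538 + j\right) = \left(538 + j\right) \left(1761 + j\right)$)
$L{\left(\frac{1}{162 + 1753} \right)} - -2627972 = \left(947418 + \left(\frac{1}{162 + 1753}\right)^{2} + \frac{2299}{162 + 1753}\right) - -2627972 = \left(947418 + \left(\frac{1}{1915}\right)^{2} + \frac{2299}{1915}\right) + 2627972 = \left(947418 + \left(\frac{1}{1915}\right)^{2} + 2299 \cdot \frac{1}{1915}\right) + 2627972 = \left(947418 + \frac{1}{3667225} + \frac{2299}{1915}\right) + 2627972 = \frac{3474399377636}{3667225} + 2627972 = \frac{13111763995336}{3667225}$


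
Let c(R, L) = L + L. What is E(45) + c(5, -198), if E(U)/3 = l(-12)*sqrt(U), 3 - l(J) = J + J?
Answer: -396 + 243*sqrt(5) ≈ 147.36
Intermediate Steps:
l(J) = 3 - 2*J (l(J) = 3 - (J + J) = 3 - 2*J)
E(U) = 81*sqrt(U) (E(U) = 3*((3 - 2*(-12))*sqrt(U)) = 3*((3 + 24)*sqrt(U)) = 3*(27*sqrt(U)) = 81*sqrt(U))
c(R, L) = 2*L
E(45) + c(5, -198) = 81*sqrt(45) + 2*(-198) = 81*(3*sqrt(5)) - 396 = 243*sqrt(5) - 396 = -396 + 243*sqrt(5)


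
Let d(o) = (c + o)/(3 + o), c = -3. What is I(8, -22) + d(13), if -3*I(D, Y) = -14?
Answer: 127/24 ≈ 5.2917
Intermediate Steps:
d(o) = (-3 + o)/(3 + o)
I(D, Y) = 14/3 (I(D, Y) = -1/3*(-14) = 14/3)
I(8, -22) + d(13) = 14/3 + (-3 + 13)/(3 + 13) = 14/3 + 10/16 = 14/3 + (1/16)*10 = 14/3 + 5/8 = 127/24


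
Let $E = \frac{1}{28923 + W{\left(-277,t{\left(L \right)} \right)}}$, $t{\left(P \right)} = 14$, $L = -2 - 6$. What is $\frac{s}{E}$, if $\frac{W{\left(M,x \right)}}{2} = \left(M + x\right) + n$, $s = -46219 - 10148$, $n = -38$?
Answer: $-1596369807$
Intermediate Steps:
$L = -8$
$s = -56367$
$W{\left(M,x \right)} = -76 + 2 M + 2 x$ ($W{\left(M,x \right)} = 2 \left(\left(M + x\right) - 38\right) = 2 \left(-38 + M + x\right) = -76 + 2 M + 2 x$)
$E = \frac{1}{28321}$ ($E = \frac{1}{28923 + \left(-76 + 2 \left(-277\right) + 2 \cdot 14\right)} = \frac{1}{28923 - 602} = \frac{1}{28321} \approx 3.5309 \cdot 10^{-5}$)
$\frac{s}{E} = - 56367 \frac{1}{\frac{1}{28321}} = \left(-56367\right) 28321 = -1596369807$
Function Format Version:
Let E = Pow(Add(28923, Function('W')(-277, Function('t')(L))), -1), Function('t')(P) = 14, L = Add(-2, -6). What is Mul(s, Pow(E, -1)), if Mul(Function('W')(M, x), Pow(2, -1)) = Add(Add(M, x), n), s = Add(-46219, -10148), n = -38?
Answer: -1596369807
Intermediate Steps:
L = -8
s = -56367
Function('W')(M, x) = Add(-76, Mul(2, M), Mul(2, x)) (Function('W')(M, x) = Mul(2, Add(Add(M, x), -38)) = Mul(2, Add(-38, M, x)) = Add(-76, Mul(2, M), Mul(2, x)))
E = Rational(1, 28321) (E = Pow(Add(28923, Add(-76, Mul(2, -277), Mul(2, 14))), -1) = Pow(Add(28923, Add(-76, -554, 28)), -1) = Pow(Add(28923, -602), -1) = Pow(28321, -1) = Rational(1, 28321) ≈ 3.5309e-5)
Mul(s, Pow(E, -1)) = Mul(-56367, Pow(Rational(1, 28321), -1)) = Mul(-56367, 28321) = -1596369807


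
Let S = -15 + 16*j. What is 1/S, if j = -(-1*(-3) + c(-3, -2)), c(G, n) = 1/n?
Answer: -1/55 ≈ -0.018182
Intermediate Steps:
j = -5/2 (j = -(-1*(-3) + 1/(-2)) = -(3 - ½) = -1*5/2 = -5/2 ≈ -2.5000)
S = -55 (S = -15 + 16*(-5/2) = -15 - 40 = -55)
1/S = 1/(-55) = -1/55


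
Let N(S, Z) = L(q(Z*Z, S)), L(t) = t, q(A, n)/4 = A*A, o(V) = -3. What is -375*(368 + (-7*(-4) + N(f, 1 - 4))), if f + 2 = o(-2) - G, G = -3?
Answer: -270000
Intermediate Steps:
q(A, n) = 4*A² (q(A, n) = 4*(A*A) = 4*A²)
f = -2 (f = -2 + (-3 - 1*(-3)) = -2 + (-3 + 3) = -2 + 0 = -2)
N(S, Z) = 4*Z⁴ (N(S, Z) = 4*(Z*Z)² = 4*(Z²)² = 4*Z⁴)
-375*(368 + (-7*(-4) + N(f, 1 - 4))) = -375*(368 + (-7*(-4) + 4*(1 - 4)⁴)) = -375*(368 + (28 + 4*(-3)⁴)) = -375*(368 + (28 + 4*81)) = -375*(368 + (28 + 324)) = -375*(368 + 352) = -375*720 = -270000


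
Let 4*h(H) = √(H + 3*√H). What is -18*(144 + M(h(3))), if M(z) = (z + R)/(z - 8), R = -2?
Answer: -2592 - 18*(2 - √(3 + 3*√3)/4)/(8 - √(3 + 3*√3)/4) ≈ -2595.2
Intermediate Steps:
h(H) = √(H + 3*√H)/4
M(z) = (-2 + z)/(-8 + z) (M(z) = (z - 2)/(z - 8) = (-2 + z)/(-8 + z))
-18*(144 + M(h(3))) = -18*(144 + (-2 + √(3 + 3*√3)/4)/(-8 + √(3 + 3*√3)/4)) = -2592 - 18*(-2 + √(3 + 3*√3)/4)/(-8 + √(3 + 3*√3)/4)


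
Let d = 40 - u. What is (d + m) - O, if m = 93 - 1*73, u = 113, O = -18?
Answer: -35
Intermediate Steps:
d = -73 (d = 40 - 1*113 = 40 - 113 = -73)
m = 20 (m = 93 - 73 = 20)
(d + m) - O = (-73 + 20) - 1*(-18) = -53 + 18 = -35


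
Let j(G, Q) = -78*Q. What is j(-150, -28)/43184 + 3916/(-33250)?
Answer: -6030659/89741750 ≈ -0.067200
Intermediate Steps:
j(-150, -28)/43184 + 3916/(-33250) = -78*(-28)/43184 + 3916/(-33250) = 2184*(1/43184) + 3916*(-1/33250) = 273/5398 - 1958/16625 = -6030659/89741750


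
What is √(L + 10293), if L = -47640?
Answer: I*√37347 ≈ 193.25*I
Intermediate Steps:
√(L + 10293) = √(-47640 + 10293) = √(-37347) = I*√37347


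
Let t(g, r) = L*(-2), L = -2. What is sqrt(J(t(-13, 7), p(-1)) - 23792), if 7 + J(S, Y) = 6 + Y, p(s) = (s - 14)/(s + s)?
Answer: I*sqrt(95142)/2 ≈ 154.23*I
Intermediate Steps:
p(s) = (-14 + s)/(2*s) (p(s) = (-14 + s)/((2*s)) = (-14 + s)*(1/(2*s)) = (-14 + s)/(2*s))
t(g, r) = 4 (t(g, r) = -2*(-2) = 4)
J(S, Y) = -1 + Y (J(S, Y) = -7 + (6 + Y) = -1 + Y)
sqrt(J(t(-13, 7), p(-1)) - 23792) = sqrt((-1 + (1/2)*(-14 - 1)/(-1)) - 23792) = sqrt((-1 + (1/2)*(-1)*(-15)) - 23792) = sqrt((-1 + 15/2) - 23792) = sqrt(13/2 - 23792) = sqrt(-47571/2) = I*sqrt(95142)/2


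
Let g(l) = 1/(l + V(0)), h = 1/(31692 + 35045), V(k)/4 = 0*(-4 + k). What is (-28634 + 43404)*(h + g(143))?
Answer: 89801600/867581 ≈ 103.51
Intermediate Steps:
V(k) = 0 (V(k) = 4*(0*(-4 + k)) = 4*0 = 0)
h = 1/66737 ≈ 1.4984e-5
g(l) = 1/l (g(l) = 1/(l + 0) = 1/l)
(-28634 + 43404)*(h + g(143)) = (-28634 + 43404)*(1/66737 + 1/143) = 14770*(1/66737 + 1/143) = 14770*(6080/867581) = 89801600/867581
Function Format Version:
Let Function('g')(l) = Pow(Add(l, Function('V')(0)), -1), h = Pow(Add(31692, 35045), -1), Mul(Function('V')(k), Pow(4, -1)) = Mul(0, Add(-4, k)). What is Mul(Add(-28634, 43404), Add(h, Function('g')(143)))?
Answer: Rational(89801600, 867581) ≈ 103.51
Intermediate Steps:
Function('V')(k) = 0 (Function('V')(k) = Mul(4, Mul(0, Add(-4, k))) = Mul(4, 0) = 0)
h = Rational(1, 66737) (h = Pow(66737, -1) = Rational(1, 66737) ≈ 1.4984e-5)
Function('g')(l) = Pow(l, -1) (Function('g')(l) = Pow(Add(l, 0), -1) = Pow(l, -1))
Mul(Add(-28634, 43404), Add(h, Function('g')(143))) = Mul(Add(-28634, 43404), Add(Rational(1, 66737), Pow(143, -1))) = Mul(14770, Add(Rational(1, 66737), Rational(1, 143))) = Mul(14770, Rational(6080, 867581)) = Rational(89801600, 867581)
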